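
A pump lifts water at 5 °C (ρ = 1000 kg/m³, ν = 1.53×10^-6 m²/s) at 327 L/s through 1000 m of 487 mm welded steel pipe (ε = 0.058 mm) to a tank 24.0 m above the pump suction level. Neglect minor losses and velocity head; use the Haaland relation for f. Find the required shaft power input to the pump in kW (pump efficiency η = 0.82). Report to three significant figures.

P_shaft ≈ 112 kW

V = 4Q/(πD²) = 1.755 m/s; Re = 5.59×10^5; ε/D = 1.19×10^-4; f = 0.01431
h_f = f(L/D)V²/2g = 4.614 m
Total head H = z + h_f = 24.0 + 4.614 = 28.61 m
P_hyd = ρgQH = 1000·9.81·0.327·28.61 = 91.79 kW
P_shaft = P_hyd/η = 91.79/0.82 = 111.9 kW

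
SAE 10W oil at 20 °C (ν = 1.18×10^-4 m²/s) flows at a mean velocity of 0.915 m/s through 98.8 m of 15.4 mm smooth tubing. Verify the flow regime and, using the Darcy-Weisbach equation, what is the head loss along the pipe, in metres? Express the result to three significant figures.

Re = VD/ν = 0.915·0.01540/1.18×10^-4 = 119 → laminar (Re < 2300)
f = 64/Re = 0.5359
h_f = f(L/D)V²/(2g) = 0.5359·(98.8/0.01540)·0.915²/(2·9.81) = 146.7 m

h_f ≈ 147 m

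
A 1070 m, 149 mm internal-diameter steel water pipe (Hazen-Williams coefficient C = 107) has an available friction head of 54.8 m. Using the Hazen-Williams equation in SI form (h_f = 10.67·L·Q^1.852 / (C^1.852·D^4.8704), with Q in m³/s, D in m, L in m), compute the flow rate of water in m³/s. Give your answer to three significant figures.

Rearranging: Q = [h_f·C^1.852·D^4.8704 / (10.67·L)]^(1/1.852)
Q = [54.8·107^1.852·0.149^4.8704 / (10.67·1070)]^0.540 = 0.04009 m³/s

Q ≈ 0.0401 m³/s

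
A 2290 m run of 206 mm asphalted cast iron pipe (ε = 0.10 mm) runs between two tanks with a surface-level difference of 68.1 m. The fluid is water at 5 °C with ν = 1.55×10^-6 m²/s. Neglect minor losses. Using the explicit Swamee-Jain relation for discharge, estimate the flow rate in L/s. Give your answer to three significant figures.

Swamee-Jain (Type II): Q = -0.965·√(gD⁵h_f/L)·ln[ε/(3.7D) + √(3.17ν²L/(gD³h_f))]
√(gD⁵h_f/L) = √(9.81·0.206⁵·68.1/2290) = 0.01040
ε/(3.7D) = 1.31×10^-4; √(3.17ν²L/(gD³h_f)) = 5.46×10^-5
Q = -0.965·0.01040·ln(1.858×10^-4) = 0.08624 m³/s
Check: V = 2.59 m/s, Re = 3.44×10^5, f = 0.01807, h_f = 68.6 m ≈ 68.1 m ✓

Q ≈ 86.2 L/s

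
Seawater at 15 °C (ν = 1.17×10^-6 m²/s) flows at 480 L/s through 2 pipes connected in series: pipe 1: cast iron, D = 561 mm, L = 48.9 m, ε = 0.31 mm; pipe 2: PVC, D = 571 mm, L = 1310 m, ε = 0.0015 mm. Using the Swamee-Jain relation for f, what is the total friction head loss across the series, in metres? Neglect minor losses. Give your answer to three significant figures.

Pipe 1: V = 1.942 m/s, Re = 9.31×10^5, ε/D = 5.53×10^-4, f = 0.01768, h_1 = f(L/D)V²/2g = 0.2962 m
Pipe 2: V = 1.874 m/s, Re = 9.15×10^5, ε/D = 2.63×10^-6, f = 0.01185, h_2 = f(L/D)V²/2g = 4.867 m
Series → Q common, losses add: H = Σh = 5.163 m

H ≈ 5.16 m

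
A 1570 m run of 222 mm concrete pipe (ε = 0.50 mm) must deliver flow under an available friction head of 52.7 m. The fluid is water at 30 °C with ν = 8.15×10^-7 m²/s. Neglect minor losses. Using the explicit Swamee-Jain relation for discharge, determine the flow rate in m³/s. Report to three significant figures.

Q ≈ 0.0947 m³/s

Swamee-Jain (Type II): Q = -0.965·√(gD⁵h_f/L)·ln[ε/(3.7D) + √(3.17ν²L/(gD³h_f))]
√(gD⁵h_f/L) = √(9.81·0.222⁵·52.7/1570) = 0.01333
ε/(3.7D) = 6.09×10^-4; √(3.17ν²L/(gD³h_f)) = 2.42×10^-5
Q = -0.965·0.01333·ln(6.329×10^-4) = 0.09471 m³/s
Check: V = 2.45 m/s, Re = 6.66×10^5, f = 0.02453, h_f = 52.9 m ≈ 52.7 m ✓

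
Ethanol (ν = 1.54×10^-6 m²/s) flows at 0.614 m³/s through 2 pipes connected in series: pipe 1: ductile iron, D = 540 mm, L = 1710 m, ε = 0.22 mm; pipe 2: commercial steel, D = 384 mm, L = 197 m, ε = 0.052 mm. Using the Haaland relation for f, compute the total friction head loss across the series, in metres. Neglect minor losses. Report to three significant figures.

H ≈ 29.2 m

Pipe 1: V = 2.681 m/s, Re = 9.40×10^5, ε/D = 4.07×10^-4, f = 0.01653, h_1 = f(L/D)V²/2g = 19.18 m
Pipe 2: V = 5.302 m/s, Re = 1.32×10^6, ε/D = 1.35×10^-4, f = 0.01358, h_2 = f(L/D)V²/2g = 9.984 m
Series → Q common, losses add: H = Σh = 29.16 m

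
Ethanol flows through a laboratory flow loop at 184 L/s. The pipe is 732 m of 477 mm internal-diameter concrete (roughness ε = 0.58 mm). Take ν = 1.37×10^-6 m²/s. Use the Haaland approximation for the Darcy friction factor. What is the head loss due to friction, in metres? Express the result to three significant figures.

h_f ≈ 1.76 m

V = 4Q/(πD²) = 4·0.184/(π·0.477²) = 1.030 m/s
Re = VD/ν = 1.030·0.477/1.37×10^-6 = 3.58×10^5 → turbulent
ε/D = 0.58/477 = 0.00122
Haaland: f = 0.02127
h_f = f(L/D)V²/(2g) = 0.02127·(732/0.477)·1.030²/(2·9.81) = 1.764 m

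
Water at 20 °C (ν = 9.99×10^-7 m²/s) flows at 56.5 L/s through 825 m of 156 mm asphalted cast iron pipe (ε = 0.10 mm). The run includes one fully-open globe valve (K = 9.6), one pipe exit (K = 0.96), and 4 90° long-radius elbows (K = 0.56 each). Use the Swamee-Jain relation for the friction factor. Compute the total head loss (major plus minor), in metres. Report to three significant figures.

H_L ≈ 49.7 m

V = 4Q/(πD²) = 2.956 m/s; V²/2g = 0.4454 m
Re = 4.62×10^5, ε/D = 6.41×10^-4 → f = 0.01867 (Swamee-Jain)
Major: h_f = f(L/D)·V²/2g = 0.01867·5288·0.4454 = 43.97 m
Minor: ΣK = 12.8; h_m = ΣK·V²/2g = 5.701 m
Total H_L = 43.97 + 5.701 = 49.67 m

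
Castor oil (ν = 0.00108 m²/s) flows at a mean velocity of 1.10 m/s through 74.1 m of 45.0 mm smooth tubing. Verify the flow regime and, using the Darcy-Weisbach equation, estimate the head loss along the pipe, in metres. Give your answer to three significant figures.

h_f ≈ 142 m

Re = VD/ν = 1.10·0.04500/0.00108 = 45.8 → laminar (Re < 2300)
f = 64/Re = 1.396
h_f = f(L/D)V²/(2g) = 1.396·(74.1/0.04500)·1.10²/(2·9.81) = 141.8 m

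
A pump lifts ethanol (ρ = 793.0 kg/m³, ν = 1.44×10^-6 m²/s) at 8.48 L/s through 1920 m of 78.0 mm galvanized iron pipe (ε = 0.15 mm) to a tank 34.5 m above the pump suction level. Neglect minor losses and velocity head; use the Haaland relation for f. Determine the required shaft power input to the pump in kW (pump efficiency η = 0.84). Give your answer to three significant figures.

V = 4Q/(πD²) = 1.775 m/s; Re = 9.61×10^4; ε/D = 0.00192; f = 0.02483
h_f = f(L/D)V²/2g = 98.10 m
Total head H = z + h_f = 34.5 + 98.10 = 132.6 m
P_hyd = ρgQH = 793.0·9.81·0.00848·132.6 = 8.748 kW
P_shaft = P_hyd/η = 8.748/0.84 = 10.41 kW

P_shaft ≈ 10.4 kW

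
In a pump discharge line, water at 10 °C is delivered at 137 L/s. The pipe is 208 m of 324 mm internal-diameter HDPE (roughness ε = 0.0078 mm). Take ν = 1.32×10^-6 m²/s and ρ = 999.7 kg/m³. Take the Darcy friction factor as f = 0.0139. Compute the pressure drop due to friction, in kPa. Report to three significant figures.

Δp ≈ 12.3 kPa

V = 4Q/(πD²) = 4·0.137/(π·0.324²) = 1.662 m/s
h_f = f(L/D)V²/(2g) = 0.01390·(208/0.324)·1.662²/(2·9.81) = 1.256 m
Δp = ρg·h_f = 999.7·9.81·1.256 = 12.32 kPa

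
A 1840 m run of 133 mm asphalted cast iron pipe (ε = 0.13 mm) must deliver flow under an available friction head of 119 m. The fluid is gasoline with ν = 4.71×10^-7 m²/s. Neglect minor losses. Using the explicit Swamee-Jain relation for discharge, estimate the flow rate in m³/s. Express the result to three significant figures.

Swamee-Jain (Type II): Q = -0.965·√(gD⁵h_f/L)·ln[ε/(3.7D) + √(3.17ν²L/(gD³h_f))]
√(gD⁵h_f/L) = √(9.81·0.133⁵·119/1840) = 0.005138
ε/(3.7D) = 2.64×10^-4; √(3.17ν²L/(gD³h_f)) = 2.17×10^-5
Q = -0.965·0.005138·ln(2.859×10^-4) = 0.04046 m³/s
Check: V = 2.91 m/s, Re = 8.22×10^5, f = 0.02000, h_f = 120 m ≈ 119 m ✓

Q ≈ 0.0405 m³/s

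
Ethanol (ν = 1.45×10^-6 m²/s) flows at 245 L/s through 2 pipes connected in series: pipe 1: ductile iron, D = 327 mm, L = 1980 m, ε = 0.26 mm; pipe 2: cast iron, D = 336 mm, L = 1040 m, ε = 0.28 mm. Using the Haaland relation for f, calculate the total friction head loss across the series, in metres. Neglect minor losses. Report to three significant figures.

H ≈ 73.4 m

Pipe 1: V = 2.917 m/s, Re = 6.58×10^5, ε/D = 7.95×10^-4, f = 0.01909, h_1 = f(L/D)V²/2g = 50.15 m
Pipe 2: V = 2.763 m/s, Re = 6.40×10^5, ε/D = 8.33×10^-4, f = 0.01930, h_2 = f(L/D)V²/2g = 23.24 m
Series → Q common, losses add: H = Σh = 73.39 m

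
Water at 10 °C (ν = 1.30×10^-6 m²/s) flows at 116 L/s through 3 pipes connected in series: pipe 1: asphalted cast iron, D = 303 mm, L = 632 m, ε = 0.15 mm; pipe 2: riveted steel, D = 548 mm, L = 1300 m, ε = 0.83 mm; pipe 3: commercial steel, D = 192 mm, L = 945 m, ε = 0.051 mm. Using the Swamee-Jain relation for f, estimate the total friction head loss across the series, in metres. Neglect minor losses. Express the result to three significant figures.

Pipe 1: V = 1.609 m/s, Re = 3.75×10^5, ε/D = 4.95×10^-4, f = 0.01803, h_1 = f(L/D)V²/2g = 4.961 m
Pipe 2: V = 0.4918 m/s, Re = 2.07×10^5, ε/D = 0.00151, f = 0.02298, h_2 = f(L/D)V²/2g = 0.6722 m
Pipe 3: V = 4.007 m/s, Re = 5.92×10^5, ε/D = 2.66×10^-4, f = 0.01590, h_3 = f(L/D)V²/2g = 64.04 m
Series → Q common, losses add: H = Σh = 69.67 m

H ≈ 69.7 m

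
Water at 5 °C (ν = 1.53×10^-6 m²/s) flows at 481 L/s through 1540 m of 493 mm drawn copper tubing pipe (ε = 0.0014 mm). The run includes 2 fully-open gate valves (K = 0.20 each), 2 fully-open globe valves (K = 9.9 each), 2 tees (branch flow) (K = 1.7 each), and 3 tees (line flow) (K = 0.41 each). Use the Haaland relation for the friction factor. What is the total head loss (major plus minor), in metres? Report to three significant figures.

V = 4Q/(πD²) = 2.520 m/s; V²/2g = 0.3236 m
Re = 8.12×10^5, ε/D = 2.84×10^-6 → f = 0.01204 (Haaland)
Major: h_f = f(L/D)·V²/2g = 0.01204·3124·0.3236 = 12.17 m
Minor: ΣK = 24.8; h_m = ΣK·V²/2g = 8.035 m
Total H_L = 12.17 + 8.035 = 20.21 m

H_L ≈ 20.2 m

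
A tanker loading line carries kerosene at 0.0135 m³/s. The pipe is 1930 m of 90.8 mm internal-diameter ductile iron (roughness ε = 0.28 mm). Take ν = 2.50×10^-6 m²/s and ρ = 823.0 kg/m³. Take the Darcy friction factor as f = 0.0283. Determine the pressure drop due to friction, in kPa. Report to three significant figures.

Δp ≈ 1080 kPa

V = 4Q/(πD²) = 4·0.0135/(π·0.0908²) = 2.085 m/s
h_f = f(L/D)V²/(2g) = 0.02830·(1930/0.0908)·2.085²/(2·9.81) = 133.3 m
Δp = ρg·h_f = 823.0·9.81·133.3 = 1076 kPa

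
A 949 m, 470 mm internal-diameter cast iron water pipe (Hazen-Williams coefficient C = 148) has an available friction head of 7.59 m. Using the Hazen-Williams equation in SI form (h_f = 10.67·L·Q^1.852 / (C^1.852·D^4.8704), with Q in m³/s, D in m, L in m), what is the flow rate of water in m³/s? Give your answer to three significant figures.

Q ≈ 0.417 m³/s

Rearranging: Q = [h_f·C^1.852·D^4.8704 / (10.67·L)]^(1/1.852)
Q = [7.59·148^1.852·0.470^4.8704 / (10.67·949)]^0.540 = 0.4173 m³/s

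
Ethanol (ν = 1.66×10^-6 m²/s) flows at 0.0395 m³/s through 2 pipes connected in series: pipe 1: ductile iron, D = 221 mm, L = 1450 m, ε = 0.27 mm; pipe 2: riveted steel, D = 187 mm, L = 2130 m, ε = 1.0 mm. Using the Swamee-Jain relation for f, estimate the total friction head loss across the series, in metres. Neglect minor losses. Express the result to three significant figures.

H ≈ 46.1 m

Pipe 1: V = 1.030 m/s, Re = 1.37×10^5, ε/D = 0.00122, f = 0.02253, h_1 = f(L/D)V²/2g = 7.990 m
Pipe 2: V = 1.438 m/s, Re = 1.62×10^5, ε/D = 0.00535, f = 0.03175, h_2 = f(L/D)V²/2g = 38.13 m
Series → Q common, losses add: H = Σh = 46.12 m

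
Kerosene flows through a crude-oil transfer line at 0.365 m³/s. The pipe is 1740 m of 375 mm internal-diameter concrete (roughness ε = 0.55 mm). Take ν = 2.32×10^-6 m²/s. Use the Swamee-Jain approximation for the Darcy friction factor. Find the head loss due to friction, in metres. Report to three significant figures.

h_f ≈ 57.2 m

V = 4Q/(πD²) = 4·0.365/(π·0.375²) = 3.305 m/s
Re = VD/ν = 3.305·0.375/2.32×10^-6 = 5.34×10^5 → turbulent
ε/D = 0.55/375 = 0.00147
Swamee-Jain: f = 0.02215
h_f = f(L/D)V²/(2g) = 0.02215·(1740/0.375)·3.305²/(2·9.81) = 57.20 m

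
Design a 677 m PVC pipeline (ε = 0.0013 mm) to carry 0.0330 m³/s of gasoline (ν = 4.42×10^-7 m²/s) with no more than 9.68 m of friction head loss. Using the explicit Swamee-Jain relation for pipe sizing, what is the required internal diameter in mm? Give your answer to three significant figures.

D ≈ 154 mm

Swamee-Jain (Type III): D = 0.66·[ε^1.25·(LQ²/(gh_f))^4.75 + ν·Q^9.4·(L/(gh_f))^5.2]^0.04
LQ²/(gh_f) = 0.007764; L/(gh_f) = 7.129
Term 1 = ε^1.25·(…)^4.75 = 4.17×10^-18; Term 2 = ν·Q^9.4·(…)^5.2 = 1.43×10^-16
D = 0.66·(4.17×10^-18 + 1.43×10^-16)^0.04 = 0.1536 m = 154 mm
Check: V = 1.78 m/s, Re = 6.19×10^5, f = 0.01276, h_f = 9.11 m ≈ 9.68 m ✓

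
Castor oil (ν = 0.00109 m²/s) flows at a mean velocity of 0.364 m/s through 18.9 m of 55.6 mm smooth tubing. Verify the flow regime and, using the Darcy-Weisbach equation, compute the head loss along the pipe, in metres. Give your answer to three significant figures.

Re = VD/ν = 0.364·0.05560/0.00109 = 18.6 → laminar (Re < 2300)
f = 64/Re = 3.447
h_f = f(L/D)V²/(2g) = 3.447·(18.9/0.05560)·0.364²/(2·9.81) = 7.913 m

h_f ≈ 7.91 m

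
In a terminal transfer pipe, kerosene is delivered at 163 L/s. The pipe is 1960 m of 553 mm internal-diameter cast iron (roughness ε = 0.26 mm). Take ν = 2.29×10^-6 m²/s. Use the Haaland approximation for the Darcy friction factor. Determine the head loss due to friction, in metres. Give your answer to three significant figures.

V = 4Q/(πD²) = 4·0.163/(π·0.553²) = 0.6787 m/s
Re = VD/ν = 0.6787·0.553/2.29×10^-6 = 1.64×10^5 → turbulent
ε/D = 0.26/553 = 4.70×10^-4
Haaland: f = 0.01883
h_f = f(L/D)V²/(2g) = 0.01883·(1960/0.553)·0.6787²/(2·9.81) = 1.567 m

h_f ≈ 1.57 m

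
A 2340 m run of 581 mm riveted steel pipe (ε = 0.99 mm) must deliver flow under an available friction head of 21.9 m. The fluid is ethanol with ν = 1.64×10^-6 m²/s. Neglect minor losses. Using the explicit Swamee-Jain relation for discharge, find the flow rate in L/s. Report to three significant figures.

Q ≈ 575 L/s

Swamee-Jain (Type II): Q = -0.965·√(gD⁵h_f/L)·ln[ε/(3.7D) + √(3.17ν²L/(gD³h_f))]
√(gD⁵h_f/L) = √(9.81·0.581⁵·21.9/2340) = 0.07796
ε/(3.7D) = 4.61×10^-4; √(3.17ν²L/(gD³h_f)) = 2.18×10^-5
Q = -0.965·0.07796·ln(4.823×10^-4) = 0.5746 m³/s
Check: V = 2.17 m/s, Re = 7.68×10^5, f = 0.02282, h_f = 22.0 m ≈ 21.9 m ✓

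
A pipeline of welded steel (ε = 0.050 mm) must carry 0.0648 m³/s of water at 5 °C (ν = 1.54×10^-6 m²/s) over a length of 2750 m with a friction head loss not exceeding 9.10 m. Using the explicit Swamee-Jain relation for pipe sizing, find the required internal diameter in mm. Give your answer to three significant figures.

D ≈ 286 mm

Swamee-Jain (Type III): D = 0.66·[ε^1.25·(LQ²/(gh_f))^4.75 + ν·Q^9.4·(L/(gh_f))^5.2]^0.04
LQ²/(gh_f) = 0.1294; L/(gh_f) = 30.81
Term 1 = ε^1.25·(…)^4.75 = 2.54×10^-10; Term 2 = ν·Q^9.4·(…)^5.2 = 5.72×10^-10
D = 0.66·(2.54×10^-10 + 5.72×10^-10)^0.04 = 0.2859 m = 286 mm
Check: V = 1.01 m/s, Re = 1.87×10^5, f = 0.01711, h_f = 8.55 m ≈ 9.10 m ✓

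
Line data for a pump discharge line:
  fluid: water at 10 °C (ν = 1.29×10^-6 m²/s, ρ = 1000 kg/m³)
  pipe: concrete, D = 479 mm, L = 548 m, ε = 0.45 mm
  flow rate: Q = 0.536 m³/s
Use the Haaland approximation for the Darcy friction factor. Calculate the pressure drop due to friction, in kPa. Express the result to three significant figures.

V = 4Q/(πD²) = 4·0.536/(π·0.479²) = 2.974 m/s
Re = VD/ν = 2.974·0.479/1.29×10^-6 = 1.10×10^6 → turbulent
ε/D = 0.45/479 = 9.39×10^-4
Haaland: f = 0.01963
h_f = f(L/D)V²/(2g) = 0.01963·(548/0.479)·2.974²/(2·9.81) = 10.13 m
Δp = ρg·h_f = 1000·9.81·10.13 = 99.35 kPa

Δp ≈ 99.4 kPa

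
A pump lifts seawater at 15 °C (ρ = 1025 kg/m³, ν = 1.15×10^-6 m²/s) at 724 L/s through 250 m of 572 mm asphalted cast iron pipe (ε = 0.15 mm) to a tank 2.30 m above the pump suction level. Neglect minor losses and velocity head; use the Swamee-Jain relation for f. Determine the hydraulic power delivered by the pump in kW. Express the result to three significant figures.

V = 4Q/(πD²) = 2.817 m/s; Re = 1.40×10^6; ε/D = 2.62×10^-4; f = 0.01519
h_f = f(L/D)V²/2g = 2.686 m
Total head H = z + h_f = 2.30 + 2.686 = 4.986 m
P_hyd = ρgQH = 1025·9.81·0.724·4.986 = 36.30 kW

P_hyd ≈ 36.3 kW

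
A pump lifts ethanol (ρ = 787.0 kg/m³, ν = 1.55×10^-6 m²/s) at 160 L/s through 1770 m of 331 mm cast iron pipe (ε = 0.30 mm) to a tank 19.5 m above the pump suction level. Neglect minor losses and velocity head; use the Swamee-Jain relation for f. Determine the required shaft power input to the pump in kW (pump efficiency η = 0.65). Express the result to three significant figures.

P_shaft ≈ 73.1 kW

V = 4Q/(πD²) = 1.859 m/s; Re = 3.97×10^5; ε/D = 9.06×10^-4; f = 0.02010
h_f = f(L/D)V²/2g = 18.94 m
Total head H = z + h_f = 19.5 + 18.94 = 38.44 m
P_hyd = ρgQH = 787.0·9.81·0.160·38.44 = 47.49 kW
P_shaft = P_hyd/η = 47.49/0.65 = 73.06 kW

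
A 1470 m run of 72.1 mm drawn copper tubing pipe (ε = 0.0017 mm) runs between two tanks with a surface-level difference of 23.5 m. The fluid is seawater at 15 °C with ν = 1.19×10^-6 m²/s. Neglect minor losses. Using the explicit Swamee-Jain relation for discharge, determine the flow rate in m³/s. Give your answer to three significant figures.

Swamee-Jain (Type II): Q = -0.965·√(gD⁵h_f/L)·ln[ε/(3.7D) + √(3.17ν²L/(gD³h_f))]
√(gD⁵h_f/L) = √(9.81·0.0721⁵·23.5/1470) = 5.528×10^-4
ε/(3.7D) = 6.37×10^-6; √(3.17ν²L/(gD³h_f)) = 2.76×10^-4
Q = -0.965·5.528×10^-4·ln(2.827×10^-4) = 0.004359 m³/s
Check: V = 1.07 m/s, Re = 6.47×10^4, f = 0.01972, h_f = 23.4 m ≈ 23.5 m ✓

Q ≈ 0.00436 m³/s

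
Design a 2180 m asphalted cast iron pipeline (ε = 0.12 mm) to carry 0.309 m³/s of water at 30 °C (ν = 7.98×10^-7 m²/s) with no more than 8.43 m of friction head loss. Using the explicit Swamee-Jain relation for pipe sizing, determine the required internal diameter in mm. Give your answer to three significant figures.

D ≈ 506 mm

Swamee-Jain (Type III): D = 0.66·[ε^1.25·(LQ²/(gh_f))^4.75 + ν·Q^9.4·(L/(gh_f))^5.2]^0.04
LQ²/(gh_f) = 2.517; L/(gh_f) = 26.36
Term 1 = ε^1.25·(…)^4.75 = 0.00101; Term 2 = ν·Q^9.4·(…)^5.2 = 3.14×10^-4
D = 0.66·(0.00101 + 3.14×10^-4)^0.04 = 0.5063 m = 506 mm
Check: V = 1.53 m/s, Re = 9.74×10^5, f = 0.01518, h_f = 7.85 m ≈ 8.43 m ✓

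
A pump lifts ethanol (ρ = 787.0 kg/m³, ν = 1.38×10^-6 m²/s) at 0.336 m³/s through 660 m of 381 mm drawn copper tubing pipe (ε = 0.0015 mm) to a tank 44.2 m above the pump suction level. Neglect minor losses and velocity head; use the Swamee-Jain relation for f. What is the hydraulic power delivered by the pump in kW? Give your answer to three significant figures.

V = 4Q/(πD²) = 2.947 m/s; Re = 8.14×10^5; ε/D = 3.94×10^-6; f = 0.01211
h_f = f(L/D)V²/2g = 9.285 m
Total head H = z + h_f = 44.2 + 9.285 = 53.48 m
P_hyd = ρgQH = 787.0·9.81·0.336·53.48 = 138.7 kW

P_hyd ≈ 139 kW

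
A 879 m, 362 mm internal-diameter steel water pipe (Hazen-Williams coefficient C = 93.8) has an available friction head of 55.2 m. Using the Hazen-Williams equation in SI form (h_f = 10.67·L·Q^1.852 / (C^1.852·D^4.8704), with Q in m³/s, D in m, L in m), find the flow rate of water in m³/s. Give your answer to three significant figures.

Q ≈ 0.405 m³/s

Rearranging: Q = [h_f·C^1.852·D^4.8704 / (10.67·L)]^(1/1.852)
Q = [55.2·93.8^1.852·0.362^4.8704 / (10.67·879)]^0.540 = 0.4050 m³/s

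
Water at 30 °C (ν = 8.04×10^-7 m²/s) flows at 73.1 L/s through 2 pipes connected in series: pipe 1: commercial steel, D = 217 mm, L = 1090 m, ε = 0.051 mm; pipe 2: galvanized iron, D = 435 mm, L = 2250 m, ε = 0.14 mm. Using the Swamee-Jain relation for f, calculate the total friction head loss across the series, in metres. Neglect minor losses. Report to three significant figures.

Pipe 1: V = 1.977 m/s, Re = 5.33×10^5, ε/D = 2.35×10^-4, f = 0.01575, h_1 = f(L/D)V²/2g = 15.75 m
Pipe 2: V = 0.4919 m/s, Re = 2.66×10^5, ε/D = 3.22×10^-4, f = 0.01741, h_2 = f(L/D)V²/2g = 1.110 m
Series → Q common, losses add: H = Σh = 16.86 m

H ≈ 16.9 m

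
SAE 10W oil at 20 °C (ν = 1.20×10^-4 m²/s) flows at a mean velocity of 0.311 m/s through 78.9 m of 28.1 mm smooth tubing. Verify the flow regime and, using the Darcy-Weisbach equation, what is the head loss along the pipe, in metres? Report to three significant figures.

h_f ≈ 12.2 m

Re = VD/ν = 0.311·0.02810/1.20×10^-4 = 72.8 → laminar (Re < 2300)
f = 64/Re = 0.8788
h_f = f(L/D)V²/(2g) = 0.8788·(78.9/0.02810)·0.311²/(2·9.81) = 12.16 m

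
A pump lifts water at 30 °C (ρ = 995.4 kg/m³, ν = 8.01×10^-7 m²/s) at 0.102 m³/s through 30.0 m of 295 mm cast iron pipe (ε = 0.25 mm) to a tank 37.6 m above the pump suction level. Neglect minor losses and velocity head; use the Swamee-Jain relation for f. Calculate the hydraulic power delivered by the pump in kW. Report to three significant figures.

P_hyd ≈ 37.7 kW

V = 4Q/(πD²) = 1.492 m/s; Re = 5.50×10^5; ε/D = 8.47×10^-4; f = 0.01960
h_f = f(L/D)V²/2g = 0.2262 m
Total head H = z + h_f = 37.6 + 0.2262 = 37.83 m
P_hyd = ρgQH = 995.4·9.81·0.102·37.83 = 37.68 kW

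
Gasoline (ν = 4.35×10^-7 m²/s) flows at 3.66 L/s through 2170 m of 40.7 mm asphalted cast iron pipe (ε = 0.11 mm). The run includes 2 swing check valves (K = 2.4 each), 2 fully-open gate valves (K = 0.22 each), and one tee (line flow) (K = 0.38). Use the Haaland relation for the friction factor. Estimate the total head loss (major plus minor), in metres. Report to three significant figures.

H_L ≈ 561 m

V = 4Q/(πD²) = 2.813 m/s; V²/2g = 0.4034 m
Re = 2.63×10^5, ε/D = 0.00270 → f = 0.02596 (Haaland)
Major: h_f = f(L/D)·V²/2g = 0.02596·53317·0.4034 = 558.3 m
Minor: ΣK = 5.62; h_m = ΣK·V²/2g = 2.267 m
Total H_L = 558.3 + 2.267 = 560.5 m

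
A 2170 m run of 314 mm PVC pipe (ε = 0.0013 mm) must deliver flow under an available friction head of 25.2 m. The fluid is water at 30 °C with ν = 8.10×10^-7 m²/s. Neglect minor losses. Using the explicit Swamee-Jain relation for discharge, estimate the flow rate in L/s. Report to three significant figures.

Swamee-Jain (Type II): Q = -0.965·√(gD⁵h_f/L)·ln[ε/(3.7D) + √(3.17ν²L/(gD³h_f))]
√(gD⁵h_f/L) = √(9.81·0.314⁵·25.2/2170) = 0.01865
ε/(3.7D) = 1.12×10^-6; √(3.17ν²L/(gD³h_f)) = 2.43×10^-5
Q = -0.965·0.01865·ln(2.540×10^-5) = 0.1904 m³/s
Check: V = 2.46 m/s, Re = 9.53×10^5, f = 0.01180, h_f = 25.1 m ≈ 25.2 m ✓

Q ≈ 190 L/s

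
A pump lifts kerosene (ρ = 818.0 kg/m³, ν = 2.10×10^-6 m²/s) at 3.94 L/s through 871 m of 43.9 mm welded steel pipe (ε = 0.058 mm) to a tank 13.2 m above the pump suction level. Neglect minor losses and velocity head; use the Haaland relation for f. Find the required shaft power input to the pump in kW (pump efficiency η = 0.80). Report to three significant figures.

P_shaft ≈ 7.12 kW

V = 4Q/(πD²) = 2.603 m/s; Re = 5.44×10^4; ε/D = 0.00132; f = 0.02436
h_f = f(L/D)V²/2g = 166.9 m
Total head H = z + h_f = 13.2 + 166.9 = 180.1 m
P_hyd = ρgQH = 818.0·9.81·0.00394·180.1 = 5.695 kW
P_shaft = P_hyd/η = 5.695/0.80 = 7.119 kW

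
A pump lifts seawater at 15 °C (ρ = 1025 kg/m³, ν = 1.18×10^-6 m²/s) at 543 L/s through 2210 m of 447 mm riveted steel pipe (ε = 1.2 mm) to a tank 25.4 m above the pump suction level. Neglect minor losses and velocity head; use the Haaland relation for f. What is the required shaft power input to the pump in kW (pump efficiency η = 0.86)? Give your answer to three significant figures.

V = 4Q/(πD²) = 3.460 m/s; Re = 1.31×10^6; ε/D = 0.00268; f = 0.02552
h_f = f(L/D)V²/2g = 76.99 m
Total head H = z + h_f = 25.4 + 76.99 = 102.4 m
P_hyd = ρgQH = 1025·9.81·0.543·102.4 = 559.1 kW
P_shaft = P_hyd/η = 559.1/0.86 = 650.1 kW

P_shaft ≈ 650 kW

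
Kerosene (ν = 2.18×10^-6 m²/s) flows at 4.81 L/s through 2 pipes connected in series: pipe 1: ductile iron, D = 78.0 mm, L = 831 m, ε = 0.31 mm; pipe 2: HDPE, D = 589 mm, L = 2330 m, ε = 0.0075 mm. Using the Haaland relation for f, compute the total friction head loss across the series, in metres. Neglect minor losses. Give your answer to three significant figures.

Pipe 1: V = 1.007 m/s, Re = 3.60×10^4, ε/D = 0.00397, f = 0.03098, h_1 = f(L/D)V²/2g = 17.05 m
Pipe 2: V = 0.01765 m/s, Re = 4770, ε/D = 1.27×10^-5, f = 0.03828, h_2 = f(L/D)V²/2g = 0.002405 m
Series → Q common, losses add: H = Σh = 17.05 m

H ≈ 17.1 m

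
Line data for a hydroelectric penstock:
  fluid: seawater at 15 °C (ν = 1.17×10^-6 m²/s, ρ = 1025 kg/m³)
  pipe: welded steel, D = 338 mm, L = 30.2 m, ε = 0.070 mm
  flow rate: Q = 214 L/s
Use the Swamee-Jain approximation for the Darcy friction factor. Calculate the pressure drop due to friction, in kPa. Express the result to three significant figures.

V = 4Q/(πD²) = 4·0.214/(π·0.338²) = 2.385 m/s
Re = VD/ν = 2.385·0.338/1.17×10^-6 = 6.89×10^5 → turbulent
ε/D = 0.070/338 = 2.07×10^-4
Swamee-Jain: f = 0.01520
h_f = f(L/D)V²/(2g) = 0.01520·(30.2/0.338)·2.385²/(2·9.81) = 0.3937 m
Δp = ρg·h_f = 1025·9.81·0.3937 = 3.959 kPa

Δp ≈ 3.96 kPa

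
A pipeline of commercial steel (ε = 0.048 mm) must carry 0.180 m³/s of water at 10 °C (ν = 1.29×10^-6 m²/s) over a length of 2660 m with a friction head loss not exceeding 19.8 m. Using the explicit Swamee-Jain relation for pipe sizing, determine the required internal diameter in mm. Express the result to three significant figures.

Swamee-Jain (Type III): D = 0.66·[ε^1.25·(LQ²/(gh_f))^4.75 + ν·Q^9.4·(L/(gh_f))^5.2]^0.04
LQ²/(gh_f) = 0.4437; L/(gh_f) = 13.69
Term 1 = ε^1.25·(…)^4.75 = 8.42×10^-8; Term 2 = ν·Q^9.4·(…)^5.2 = 1.05×10^-7
D = 0.66·(8.42×10^-8 + 1.05×10^-7)^0.04 = 0.3553 m = 355 mm
Check: V = 1.82 m/s, Re = 5.00×10^5, f = 0.01486, h_f = 18.7 m ≈ 19.8 m ✓

D ≈ 355 mm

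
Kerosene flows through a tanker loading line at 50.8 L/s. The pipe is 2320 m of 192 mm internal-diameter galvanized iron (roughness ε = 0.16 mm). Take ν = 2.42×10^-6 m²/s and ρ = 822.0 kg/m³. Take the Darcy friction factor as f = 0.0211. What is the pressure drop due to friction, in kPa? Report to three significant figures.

Δp ≈ 323 kPa

V = 4Q/(πD²) = 4·0.0508/(π·0.192²) = 1.755 m/s
h_f = f(L/D)V²/(2g) = 0.02110·(2320/0.192)·1.755²/(2·9.81) = 40.00 m
Δp = ρg·h_f = 822.0·9.81·40.00 = 322.6 kPa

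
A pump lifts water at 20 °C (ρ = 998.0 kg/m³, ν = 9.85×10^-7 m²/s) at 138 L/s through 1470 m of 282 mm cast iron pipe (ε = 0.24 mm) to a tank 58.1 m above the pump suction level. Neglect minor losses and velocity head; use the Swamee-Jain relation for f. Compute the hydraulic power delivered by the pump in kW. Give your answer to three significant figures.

P_hyd ≈ 113 kW

V = 4Q/(πD²) = 2.209 m/s; Re = 6.33×10^5; ε/D = 8.51×10^-4; f = 0.01953
h_f = f(L/D)V²/2g = 25.34 m
Total head H = z + h_f = 58.1 + 25.34 = 83.44 m
P_hyd = ρgQH = 998.0·9.81·0.138·83.44 = 112.7 kW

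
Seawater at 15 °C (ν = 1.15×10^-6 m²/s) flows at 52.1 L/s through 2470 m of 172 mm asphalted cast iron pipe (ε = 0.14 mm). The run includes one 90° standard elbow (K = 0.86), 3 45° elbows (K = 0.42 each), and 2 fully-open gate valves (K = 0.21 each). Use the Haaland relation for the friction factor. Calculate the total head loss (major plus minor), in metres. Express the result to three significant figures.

V = 4Q/(πD²) = 2.242 m/s; V²/2g = 0.2563 m
Re = 3.35×10^5, ε/D = 8.14×10^-4 → f = 0.01960 (Haaland)
Major: h_f = f(L/D)·V²/2g = 0.01960·14360·0.2563 = 72.14 m
Minor: ΣK = 2.54; h_m = ΣK·V²/2g = 0.6509 m
Total H_L = 72.14 + 0.6509 = 72.79 m

H_L ≈ 72.8 m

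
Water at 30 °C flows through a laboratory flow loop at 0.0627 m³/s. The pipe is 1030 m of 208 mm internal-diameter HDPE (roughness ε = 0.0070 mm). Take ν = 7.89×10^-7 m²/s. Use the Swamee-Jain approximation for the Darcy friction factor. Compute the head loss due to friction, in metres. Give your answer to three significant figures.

V = 4Q/(πD²) = 4·0.0627/(π·0.208²) = 1.845 m/s
Re = VD/ν = 1.845·0.208/7.89×10^-7 = 4.86×10^5 → turbulent
ε/D = 0.0070/208 = 3.37×10^-5
Swamee-Jain: f = 0.01366
h_f = f(L/D)V²/(2g) = 0.01366·(1030/0.208)·1.845²/(2·9.81) = 11.74 m

h_f ≈ 11.7 m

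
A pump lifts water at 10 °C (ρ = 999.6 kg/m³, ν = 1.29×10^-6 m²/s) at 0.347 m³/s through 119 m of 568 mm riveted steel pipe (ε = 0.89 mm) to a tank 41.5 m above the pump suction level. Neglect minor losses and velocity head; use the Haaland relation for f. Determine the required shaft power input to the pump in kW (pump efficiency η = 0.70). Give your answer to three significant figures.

P_shaft ≈ 204 kW

V = 4Q/(πD²) = 1.369 m/s; Re = 6.03×10^5; ε/D = 0.00157; f = 0.02233
h_f = f(L/D)V²/2g = 0.4472 m
Total head H = z + h_f = 41.5 + 0.4472 = 41.95 m
P_hyd = ρgQH = 999.6·9.81·0.347·41.95 = 142.7 kW
P_shaft = P_hyd/η = 142.7/0.70 = 203.9 kW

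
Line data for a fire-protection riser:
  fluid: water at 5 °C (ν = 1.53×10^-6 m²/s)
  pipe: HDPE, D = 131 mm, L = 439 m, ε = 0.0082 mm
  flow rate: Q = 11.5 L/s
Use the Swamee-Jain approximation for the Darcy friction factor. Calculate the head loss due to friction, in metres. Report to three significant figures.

V = 4Q/(πD²) = 4·0.0115/(π·0.131²) = 0.8532 m/s
Re = VD/ν = 0.8532·0.131/1.53×10^-6 = 7.31×10^4 → turbulent
ε/D = 0.0082/131 = 6.26×10^-5
Swamee-Jain: f = 0.01941
h_f = f(L/D)V²/(2g) = 0.01941·(439/0.131)·0.8532²/(2·9.81) = 2.413 m

h_f ≈ 2.41 m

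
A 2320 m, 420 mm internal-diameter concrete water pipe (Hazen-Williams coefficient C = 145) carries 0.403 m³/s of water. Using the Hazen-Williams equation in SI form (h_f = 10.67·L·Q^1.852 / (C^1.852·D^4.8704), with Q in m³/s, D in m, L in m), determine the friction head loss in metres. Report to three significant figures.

h_f = 10.67·2320·0.403^1.852 / (145^1.852·0.420^4.8704) = 31.24 m

h_f ≈ 31.2 m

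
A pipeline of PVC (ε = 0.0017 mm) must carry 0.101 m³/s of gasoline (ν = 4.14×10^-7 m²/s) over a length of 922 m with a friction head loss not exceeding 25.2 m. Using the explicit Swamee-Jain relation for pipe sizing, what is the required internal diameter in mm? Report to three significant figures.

Swamee-Jain (Type III): D = 0.66·[ε^1.25·(LQ²/(gh_f))^4.75 + ν·Q^9.4·(L/(gh_f))^5.2]^0.04
LQ²/(gh_f) = 0.03805; L/(gh_f) = 3.730
Term 1 = ε^1.25·(…)^4.75 = 1.11×10^-14; Term 2 = ν·Q^9.4·(…)^5.2 = 1.70×10^-13
D = 0.66·(1.11×10^-14 + 1.70×10^-13)^0.04 = 0.2041 m = 204 mm
Check: V = 3.09 m/s, Re = 1.52×10^6, f = 0.01109, h_f = 24.3 m ≈ 25.2 m ✓

D ≈ 204 mm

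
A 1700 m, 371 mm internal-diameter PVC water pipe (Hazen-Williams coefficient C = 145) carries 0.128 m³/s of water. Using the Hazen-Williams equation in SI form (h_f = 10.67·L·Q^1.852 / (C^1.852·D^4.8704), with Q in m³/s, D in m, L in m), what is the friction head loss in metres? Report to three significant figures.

h_f = 10.67·1700·0.128^1.852 / (145^1.852·0.371^4.8704) = 5.008 m

h_f ≈ 5.01 m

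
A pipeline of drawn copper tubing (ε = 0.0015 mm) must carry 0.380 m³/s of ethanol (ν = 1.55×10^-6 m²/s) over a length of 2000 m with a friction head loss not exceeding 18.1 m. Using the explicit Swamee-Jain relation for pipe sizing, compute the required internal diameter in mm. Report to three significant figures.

D ≈ 445 mm

Swamee-Jain (Type III): D = 0.66·[ε^1.25·(LQ²/(gh_f))^4.75 + ν·Q^9.4·(L/(gh_f))^5.2]^0.04
LQ²/(gh_f) = 1.626; L/(gh_f) = 11.26
Term 1 = ε^1.25·(…)^4.75 = 5.29×10^-7; Term 2 = ν·Q^9.4·(…)^5.2 = 5.12×10^-5
D = 0.66·(5.29×10^-7 + 5.12×10^-5)^0.04 = 0.4447 m = 445 mm
Check: V = 2.45 m/s, Re = 7.02×10^5, f = 0.01240, h_f = 17.0 m ≈ 18.1 m ✓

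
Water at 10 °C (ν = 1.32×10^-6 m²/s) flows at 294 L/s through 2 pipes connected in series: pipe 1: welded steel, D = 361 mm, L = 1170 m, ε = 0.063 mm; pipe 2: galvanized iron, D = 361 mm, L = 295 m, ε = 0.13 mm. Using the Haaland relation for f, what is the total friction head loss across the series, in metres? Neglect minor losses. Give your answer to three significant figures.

Pipe 1: V = 2.872 m/s, Re = 7.86×10^5, ε/D = 1.75×10^-4, f = 0.01452, h_1 = f(L/D)V²/2g = 19.79 m
Pipe 2: V = 2.872 m/s, Re = 7.86×10^5, ε/D = 3.60×10^-4, f = 0.01626, h_2 = f(L/D)V²/2g = 5.589 m
Series → Q common, losses add: H = Σh = 25.38 m

H ≈ 25.4 m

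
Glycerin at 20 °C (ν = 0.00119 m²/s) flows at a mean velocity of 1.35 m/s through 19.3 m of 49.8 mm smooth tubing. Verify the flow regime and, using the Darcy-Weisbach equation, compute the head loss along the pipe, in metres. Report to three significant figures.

Re = VD/ν = 1.35·0.04980/0.00119 = 56.5 → laminar (Re < 2300)
f = 64/Re = 1.133
h_f = f(L/D)V²/(2g) = 1.133·(19.3/0.04980)·1.35²/(2·9.81) = 40.78 m

h_f ≈ 40.8 m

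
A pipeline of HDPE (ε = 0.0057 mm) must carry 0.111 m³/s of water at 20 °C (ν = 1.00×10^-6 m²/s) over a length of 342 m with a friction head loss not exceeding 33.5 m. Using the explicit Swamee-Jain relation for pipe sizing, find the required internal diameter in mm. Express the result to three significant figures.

Swamee-Jain (Type III): D = 0.66·[ε^1.25·(LQ²/(gh_f))^4.75 + ν·Q^9.4·(L/(gh_f))^5.2]^0.04
LQ²/(gh_f) = 0.01282; L/(gh_f) = 1.041
Term 1 = ε^1.25·(…)^4.75 = 2.87×10^-16; Term 2 = ν·Q^9.4·(…)^5.2 = 1.31×10^-15
D = 0.66·(2.87×10^-16 + 1.31×10^-15)^0.04 = 0.1689 m = 169 mm
Check: V = 4.95 m/s, Re = 8.37×10^5, f = 0.01266, h_f = 32.1 m ≈ 33.5 m ✓

D ≈ 169 mm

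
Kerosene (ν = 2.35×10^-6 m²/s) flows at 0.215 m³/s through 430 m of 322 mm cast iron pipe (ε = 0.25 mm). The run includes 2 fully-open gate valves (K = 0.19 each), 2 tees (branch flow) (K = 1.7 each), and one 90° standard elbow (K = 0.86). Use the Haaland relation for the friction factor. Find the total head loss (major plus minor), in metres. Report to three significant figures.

H_L ≈ 10.8 m

V = 4Q/(πD²) = 2.640 m/s; V²/2g = 0.3553 m
Re = 3.62×10^5, ε/D = 7.76×10^-4 → f = 0.01936 (Haaland)
Major: h_f = f(L/D)·V²/2g = 0.01936·1335·0.3553 = 9.186 m
Minor: ΣK = 4.64; h_m = ΣK·V²/2g = 1.649 m
Total H_L = 9.186 + 1.649 = 10.83 m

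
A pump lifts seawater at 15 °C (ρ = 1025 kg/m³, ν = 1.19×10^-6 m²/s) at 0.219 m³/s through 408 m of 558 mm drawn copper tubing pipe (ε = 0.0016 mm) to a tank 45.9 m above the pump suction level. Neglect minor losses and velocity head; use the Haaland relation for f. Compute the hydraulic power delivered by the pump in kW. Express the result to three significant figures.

V = 4Q/(πD²) = 0.8955 m/s; Re = 4.20×10^5; ε/D = 2.87×10^-6; f = 0.01351
h_f = f(L/D)V²/2g = 0.4037 m
Total head H = z + h_f = 45.9 + 0.4037 = 46.30 m
P_hyd = ρgQH = 1025·9.81·0.219·46.30 = 102.0 kW

P_hyd ≈ 102 kW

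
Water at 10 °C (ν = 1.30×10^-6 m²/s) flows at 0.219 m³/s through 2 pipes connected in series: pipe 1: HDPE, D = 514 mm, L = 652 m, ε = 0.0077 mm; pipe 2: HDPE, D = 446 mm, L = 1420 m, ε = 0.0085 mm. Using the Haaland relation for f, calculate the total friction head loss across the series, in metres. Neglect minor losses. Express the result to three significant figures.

Pipe 1: V = 1.055 m/s, Re = 4.17×10^5, ε/D = 1.50×10^-5, f = 0.01365, h_1 = f(L/D)V²/2g = 0.9830 m
Pipe 2: V = 1.402 m/s, Re = 4.81×10^5, ε/D = 1.91×10^-5, f = 0.01337, h_2 = f(L/D)V²/2g = 4.264 m
Series → Q common, losses add: H = Σh = 5.247 m

H ≈ 5.25 m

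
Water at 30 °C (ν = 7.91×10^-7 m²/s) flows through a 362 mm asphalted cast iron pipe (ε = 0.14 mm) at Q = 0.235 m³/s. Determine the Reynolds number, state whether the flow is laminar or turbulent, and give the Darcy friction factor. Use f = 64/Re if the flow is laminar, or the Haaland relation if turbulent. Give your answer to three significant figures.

Re ≈ 1.04×10^6; turbulent; f ≈ 0.0163

V = 4Q/(πD²) = 2.283 m/s
Re = VD/ν = 2.283·0.362/7.91×10^-7 = 1.04×10^6
Re > 4000 → turbulent; ε/D = 3.87×10^-4
Haaland: f = 0.01632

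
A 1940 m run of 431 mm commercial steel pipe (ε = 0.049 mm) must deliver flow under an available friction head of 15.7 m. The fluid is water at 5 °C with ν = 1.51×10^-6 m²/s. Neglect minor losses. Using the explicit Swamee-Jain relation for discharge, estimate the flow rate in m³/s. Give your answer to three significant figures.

Q ≈ 0.320 m³/s

Swamee-Jain (Type II): Q = -0.965·√(gD⁵h_f/L)·ln[ε/(3.7D) + √(3.17ν²L/(gD³h_f))]
√(gD⁵h_f/L) = √(9.81·0.431⁵·15.7/1940) = 0.03436
ε/(3.7D) = 3.07×10^-5; √(3.17ν²L/(gD³h_f)) = 3.37×10^-5
Q = -0.965·0.03436·ln(6.445×10^-5) = 0.3200 m³/s
Check: V = 2.19 m/s, Re = 6.26×10^5, f = 0.01429, h_f = 15.8 m ≈ 15.7 m ✓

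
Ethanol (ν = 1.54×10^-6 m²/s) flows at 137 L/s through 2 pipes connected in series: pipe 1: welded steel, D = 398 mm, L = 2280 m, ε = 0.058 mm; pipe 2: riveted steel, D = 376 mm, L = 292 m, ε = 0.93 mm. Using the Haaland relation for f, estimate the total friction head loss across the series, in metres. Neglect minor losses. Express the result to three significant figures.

H ≈ 7.09 m

Pipe 1: V = 1.101 m/s, Re = 2.85×10^5, ε/D = 1.46×10^-4, f = 0.01573, h_1 = f(L/D)V²/2g = 5.568 m
Pipe 2: V = 1.234 m/s, Re = 3.01×10^5, ε/D = 0.00247, f = 0.02531, h_2 = f(L/D)V²/2g = 1.525 m
Series → Q common, losses add: H = Σh = 7.093 m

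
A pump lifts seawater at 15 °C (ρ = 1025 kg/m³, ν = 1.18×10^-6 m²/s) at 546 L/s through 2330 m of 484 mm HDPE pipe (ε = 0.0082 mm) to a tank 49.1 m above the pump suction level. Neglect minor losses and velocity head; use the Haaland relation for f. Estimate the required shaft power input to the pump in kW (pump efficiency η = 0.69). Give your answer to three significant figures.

P_shaft ≈ 590 kW

V = 4Q/(πD²) = 2.968 m/s; Re = 1.22×10^6; ε/D = 1.69×10^-5; f = 0.01157
h_f = f(L/D)V²/2g = 25.01 m
Total head H = z + h_f = 49.1 + 25.01 = 74.11 m
P_hyd = ρgQH = 1025·9.81·0.546·74.11 = 406.9 kW
P_shaft = P_hyd/η = 406.9/0.69 = 589.7 kW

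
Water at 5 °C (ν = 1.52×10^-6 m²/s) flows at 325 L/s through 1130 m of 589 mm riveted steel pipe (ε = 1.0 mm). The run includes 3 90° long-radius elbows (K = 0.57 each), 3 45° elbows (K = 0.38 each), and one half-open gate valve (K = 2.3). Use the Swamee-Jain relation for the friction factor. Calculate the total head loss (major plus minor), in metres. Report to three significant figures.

V = 4Q/(πD²) = 1.193 m/s; V²/2g = 0.07251 m
Re = 4.62×10^5, ε/D = 0.00170 → f = 0.02300 (Swamee-Jain)
Major: h_f = f(L/D)·V²/2g = 0.02300·1919·0.07251 = 3.200 m
Minor: ΣK = 5.15; h_m = ΣK·V²/2g = 0.3735 m
Total H_L = 3.200 + 0.3735 = 3.573 m

H_L ≈ 3.57 m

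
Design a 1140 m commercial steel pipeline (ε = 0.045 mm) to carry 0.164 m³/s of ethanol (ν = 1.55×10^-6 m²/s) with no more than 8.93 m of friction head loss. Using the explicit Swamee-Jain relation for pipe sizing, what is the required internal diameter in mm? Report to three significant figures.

D ≈ 341 mm

Swamee-Jain (Type III): D = 0.66·[ε^1.25·(LQ²/(gh_f))^4.75 + ν·Q^9.4·(L/(gh_f))^5.2]^0.04
LQ²/(gh_f) = 0.3500; L/(gh_f) = 13.01
Term 1 = ε^1.25·(…)^4.75 = 2.52×10^-8; Term 2 = ν·Q^9.4·(…)^5.2 = 4.02×10^-8
D = 0.66·(2.52×10^-8 + 4.02×10^-8)^0.04 = 0.3405 m = 341 mm
Check: V = 1.80 m/s, Re = 3.96×10^5, f = 0.01521, h_f = 8.42 m ≈ 8.93 m ✓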